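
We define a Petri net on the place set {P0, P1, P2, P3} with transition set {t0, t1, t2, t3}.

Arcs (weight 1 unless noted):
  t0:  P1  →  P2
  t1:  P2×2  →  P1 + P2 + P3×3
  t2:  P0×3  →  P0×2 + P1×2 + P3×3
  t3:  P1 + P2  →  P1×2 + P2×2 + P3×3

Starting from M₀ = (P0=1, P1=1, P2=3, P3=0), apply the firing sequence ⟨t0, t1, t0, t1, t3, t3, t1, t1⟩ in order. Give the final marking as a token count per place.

step 1: fire t0:  (P0=1, P1=1, P2=3, P3=0) → (P0=1, P1=0, P2=4, P3=0)
step 2: fire t1:  (P0=1, P1=0, P2=4, P3=0) → (P0=1, P1=1, P2=3, P3=3)
step 3: fire t0:  (P0=1, P1=1, P2=3, P3=3) → (P0=1, P1=0, P2=4, P3=3)
step 4: fire t1:  (P0=1, P1=0, P2=4, P3=3) → (P0=1, P1=1, P2=3, P3=6)
step 5: fire t3:  (P0=1, P1=1, P2=3, P3=6) → (P0=1, P1=2, P2=4, P3=9)
step 6: fire t3:  (P0=1, P1=2, P2=4, P3=9) → (P0=1, P1=3, P2=5, P3=12)
step 7: fire t1:  (P0=1, P1=3, P2=5, P3=12) → (P0=1, P1=4, P2=4, P3=15)
step 8: fire t1:  (P0=1, P1=4, P2=4, P3=15) → (P0=1, P1=5, P2=3, P3=18)

(P0=1, P1=5, P2=3, P3=18)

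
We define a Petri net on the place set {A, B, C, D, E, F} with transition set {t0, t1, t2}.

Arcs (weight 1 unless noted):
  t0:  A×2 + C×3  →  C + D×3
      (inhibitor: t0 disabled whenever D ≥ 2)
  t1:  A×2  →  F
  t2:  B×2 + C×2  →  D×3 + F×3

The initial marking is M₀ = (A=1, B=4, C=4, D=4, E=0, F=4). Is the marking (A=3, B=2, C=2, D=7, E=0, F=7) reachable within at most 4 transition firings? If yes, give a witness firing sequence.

NO — not reachable within 4 firings

depth 0: 1 marking
depth 1: 2 markings reached so far
depth 2: 3 markings reached so far
depth 3: 3 markings reached so far
(frontier empty at depth 3; search complete)
target is not among the 3 markings reachable within 4 steps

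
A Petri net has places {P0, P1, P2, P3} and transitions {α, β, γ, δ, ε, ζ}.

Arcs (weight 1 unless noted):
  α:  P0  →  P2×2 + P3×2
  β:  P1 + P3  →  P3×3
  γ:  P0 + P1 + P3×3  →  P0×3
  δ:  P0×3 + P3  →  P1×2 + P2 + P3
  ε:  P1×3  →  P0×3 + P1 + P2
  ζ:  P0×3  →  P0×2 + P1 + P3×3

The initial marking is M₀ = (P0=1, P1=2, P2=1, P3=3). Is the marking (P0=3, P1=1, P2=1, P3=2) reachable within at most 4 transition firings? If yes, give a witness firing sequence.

NO — not reachable within 4 firings

depth 0: 1 marking
depth 1: 4 markings reached so far
depth 2: 9 markings reached so far
depth 3: 16 markings reached so far
depth 4: 26 markings reached so far
target is not among the 26 markings reachable within 4 steps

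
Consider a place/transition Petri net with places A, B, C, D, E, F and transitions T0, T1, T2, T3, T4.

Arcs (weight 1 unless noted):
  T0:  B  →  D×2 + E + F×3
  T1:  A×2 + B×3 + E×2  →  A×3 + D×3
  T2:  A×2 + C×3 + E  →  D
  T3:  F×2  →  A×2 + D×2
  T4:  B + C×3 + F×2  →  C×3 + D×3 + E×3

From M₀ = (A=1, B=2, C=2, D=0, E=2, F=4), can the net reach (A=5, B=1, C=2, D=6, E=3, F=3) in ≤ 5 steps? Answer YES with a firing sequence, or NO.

step 1: fire T0:  (A=1, B=2, C=2, D=0, E=2, F=4) → (A=1, B=1, C=2, D=2, E=3, F=7)
step 2: fire T3:  (A=1, B=1, C=2, D=2, E=3, F=7) → (A=3, B=1, C=2, D=4, E=3, F=5)
step 3: fire T3:  (A=3, B=1, C=2, D=4, E=3, F=5) → (A=5, B=1, C=2, D=6, E=3, F=3)

YES — reachable via ⟨T0, T3, T3⟩ (3 firings)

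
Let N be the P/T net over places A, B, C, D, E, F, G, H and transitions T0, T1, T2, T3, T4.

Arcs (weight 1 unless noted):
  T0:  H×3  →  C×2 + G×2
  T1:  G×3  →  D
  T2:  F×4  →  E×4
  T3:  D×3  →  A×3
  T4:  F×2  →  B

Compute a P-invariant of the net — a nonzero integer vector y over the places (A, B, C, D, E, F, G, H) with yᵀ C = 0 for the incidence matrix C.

y = (A:0, B:2, C:0, D:0, E:1, F:1, G:0, H:0)

Incidence matrix C (rows=places, cols=transitions):
       T0   T1   T2   T3   T4
    A   0    0    0    3    0
    B   0    0    0    0    1
    C   2    0    0    0    0
    D   0    1    0   -3    0
    E   0    0    4    0    0
    F   0    0   -4    0   -2
    G   2   -3    0    0    0
    H  -3    0    0    0    0

Candidate y = [0, 2, 0, 0, 1, 1, 0, 0]; check y·C column-wise:
  col T0: 2·0 + 0·2 + 1·0 + 1·0 + 0·2 + 0·-3 = 0
  col T1: 2·0 + 0·1 + 1·0 + 1·0 + 0·-3 = 0
  col T2: 2·0 + 1·4 + 1·-4 = 0
  col T3: 0·3 + 2·0 + 0·-3 + 1·0 + 1·0 = 0
  col T4: 2·1 + 1·0 + 1·-2 = 0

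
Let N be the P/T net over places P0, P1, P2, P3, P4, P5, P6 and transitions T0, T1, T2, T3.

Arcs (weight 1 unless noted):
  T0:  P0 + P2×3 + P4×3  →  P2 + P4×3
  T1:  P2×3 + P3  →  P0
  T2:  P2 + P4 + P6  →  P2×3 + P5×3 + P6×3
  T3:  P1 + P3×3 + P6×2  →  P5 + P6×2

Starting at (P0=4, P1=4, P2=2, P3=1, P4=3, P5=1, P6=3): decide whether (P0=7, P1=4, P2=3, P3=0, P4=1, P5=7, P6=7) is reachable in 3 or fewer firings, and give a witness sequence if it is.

depth 0: 1 marking
depth 1: 2 markings reached so far
depth 2: 4 markings reached so far
depth 3: 6 markings reached so far
target is not among the 6 markings reachable within 3 steps

NO — not reachable within 3 firings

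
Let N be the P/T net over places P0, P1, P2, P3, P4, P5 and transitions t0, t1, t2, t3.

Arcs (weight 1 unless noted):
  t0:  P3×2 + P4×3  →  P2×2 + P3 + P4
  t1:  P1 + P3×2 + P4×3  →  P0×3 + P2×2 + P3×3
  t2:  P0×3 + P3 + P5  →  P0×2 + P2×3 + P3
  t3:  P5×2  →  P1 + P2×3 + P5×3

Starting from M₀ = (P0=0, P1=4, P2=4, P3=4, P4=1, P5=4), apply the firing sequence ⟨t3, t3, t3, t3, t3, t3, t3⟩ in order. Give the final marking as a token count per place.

(P0=0, P1=11, P2=25, P3=4, P4=1, P5=11)

step 1: fire t3:  (P0=0, P1=4, P2=4, P3=4, P4=1, P5=4) → (P0=0, P1=5, P2=7, P3=4, P4=1, P5=5)
step 2: fire t3:  (P0=0, P1=5, P2=7, P3=4, P4=1, P5=5) → (P0=0, P1=6, P2=10, P3=4, P4=1, P5=6)
step 3: fire t3:  (P0=0, P1=6, P2=10, P3=4, P4=1, P5=6) → (P0=0, P1=7, P2=13, P3=4, P4=1, P5=7)
step 4: fire t3:  (P0=0, P1=7, P2=13, P3=4, P4=1, P5=7) → (P0=0, P1=8, P2=16, P3=4, P4=1, P5=8)
step 5: fire t3:  (P0=0, P1=8, P2=16, P3=4, P4=1, P5=8) → (P0=0, P1=9, P2=19, P3=4, P4=1, P5=9)
step 6: fire t3:  (P0=0, P1=9, P2=19, P3=4, P4=1, P5=9) → (P0=0, P1=10, P2=22, P3=4, P4=1, P5=10)
step 7: fire t3:  (P0=0, P1=10, P2=22, P3=4, P4=1, P5=10) → (P0=0, P1=11, P2=25, P3=4, P4=1, P5=11)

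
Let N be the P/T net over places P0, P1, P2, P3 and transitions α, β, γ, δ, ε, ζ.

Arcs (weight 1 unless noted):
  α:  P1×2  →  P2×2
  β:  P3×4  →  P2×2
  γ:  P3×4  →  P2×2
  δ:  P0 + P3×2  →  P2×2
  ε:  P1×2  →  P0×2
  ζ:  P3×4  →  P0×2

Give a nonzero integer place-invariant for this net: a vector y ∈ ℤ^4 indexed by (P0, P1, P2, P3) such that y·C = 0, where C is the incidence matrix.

Incidence matrix C (rows=places, cols=transitions):
        α    β    γ    δ    ε    ζ
   P0   0    0    0   -1    2    2
   P1  -2    0    0    0   -2    0
   P2   2    2    2    2    0    0
   P3   0   -4   -4   -2    0   -4

Candidate y = [2, 2, 2, 1]; check y·C column-wise:
  col α: 2·0 + 2·-2 + 2·2 + 1·0 = 0
  col β: 2·0 + 2·0 + 2·2 + 1·-4 = 0
  col γ: 2·0 + 2·0 + 2·2 + 1·-4 = 0
  col δ: 2·-1 + 2·0 + 2·2 + 1·-2 = 0
  col ε: 2·2 + 2·-2 + 2·0 + 1·0 = 0
  col ζ: 2·2 + 2·0 + 2·0 + 1·-4 = 0

y = (P0:2, P1:2, P2:2, P3:1)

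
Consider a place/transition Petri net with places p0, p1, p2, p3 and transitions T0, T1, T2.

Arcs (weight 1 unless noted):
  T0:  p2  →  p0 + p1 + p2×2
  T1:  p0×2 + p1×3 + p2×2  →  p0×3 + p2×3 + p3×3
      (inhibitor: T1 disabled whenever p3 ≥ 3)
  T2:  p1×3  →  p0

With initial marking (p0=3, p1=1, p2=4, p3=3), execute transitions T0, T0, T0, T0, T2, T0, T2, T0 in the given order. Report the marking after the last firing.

step 1: fire T0:  (p0=3, p1=1, p2=4, p3=3) → (p0=4, p1=2, p2=5, p3=3)
step 2: fire T0:  (p0=4, p1=2, p2=5, p3=3) → (p0=5, p1=3, p2=6, p3=3)
step 3: fire T0:  (p0=5, p1=3, p2=6, p3=3) → (p0=6, p1=4, p2=7, p3=3)
step 4: fire T0:  (p0=6, p1=4, p2=7, p3=3) → (p0=7, p1=5, p2=8, p3=3)
step 5: fire T2:  (p0=7, p1=5, p2=8, p3=3) → (p0=8, p1=2, p2=8, p3=3)
step 6: fire T0:  (p0=8, p1=2, p2=8, p3=3) → (p0=9, p1=3, p2=9, p3=3)
step 7: fire T2:  (p0=9, p1=3, p2=9, p3=3) → (p0=10, p1=0, p2=9, p3=3)
step 8: fire T0:  (p0=10, p1=0, p2=9, p3=3) → (p0=11, p1=1, p2=10, p3=3)

(p0=11, p1=1, p2=10, p3=3)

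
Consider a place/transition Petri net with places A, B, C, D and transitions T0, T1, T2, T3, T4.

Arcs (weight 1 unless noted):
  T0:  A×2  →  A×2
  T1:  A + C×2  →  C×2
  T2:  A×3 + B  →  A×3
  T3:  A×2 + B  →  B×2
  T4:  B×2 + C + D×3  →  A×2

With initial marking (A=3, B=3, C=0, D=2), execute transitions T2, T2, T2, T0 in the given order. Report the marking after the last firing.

step 1: fire T2:  (A=3, B=3, C=0, D=2) → (A=3, B=2, C=0, D=2)
step 2: fire T2:  (A=3, B=2, C=0, D=2) → (A=3, B=1, C=0, D=2)
step 3: fire T2:  (A=3, B=1, C=0, D=2) → (A=3, B=0, C=0, D=2)
step 4: fire T0:  (A=3, B=0, C=0, D=2) → (A=3, B=0, C=0, D=2)

(A=3, B=0, C=0, D=2)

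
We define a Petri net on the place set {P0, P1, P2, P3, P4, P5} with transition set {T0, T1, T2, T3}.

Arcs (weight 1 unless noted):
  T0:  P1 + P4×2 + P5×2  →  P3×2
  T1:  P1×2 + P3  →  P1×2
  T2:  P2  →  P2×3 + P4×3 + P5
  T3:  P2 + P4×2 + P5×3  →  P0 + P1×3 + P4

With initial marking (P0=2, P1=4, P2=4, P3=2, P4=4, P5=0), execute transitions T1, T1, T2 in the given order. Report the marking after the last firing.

step 1: fire T1:  (P0=2, P1=4, P2=4, P3=2, P4=4, P5=0) → (P0=2, P1=4, P2=4, P3=1, P4=4, P5=0)
step 2: fire T1:  (P0=2, P1=4, P2=4, P3=1, P4=4, P5=0) → (P0=2, P1=4, P2=4, P3=0, P4=4, P5=0)
step 3: fire T2:  (P0=2, P1=4, P2=4, P3=0, P4=4, P5=0) → (P0=2, P1=4, P2=6, P3=0, P4=7, P5=1)

(P0=2, P1=4, P2=6, P3=0, P4=7, P5=1)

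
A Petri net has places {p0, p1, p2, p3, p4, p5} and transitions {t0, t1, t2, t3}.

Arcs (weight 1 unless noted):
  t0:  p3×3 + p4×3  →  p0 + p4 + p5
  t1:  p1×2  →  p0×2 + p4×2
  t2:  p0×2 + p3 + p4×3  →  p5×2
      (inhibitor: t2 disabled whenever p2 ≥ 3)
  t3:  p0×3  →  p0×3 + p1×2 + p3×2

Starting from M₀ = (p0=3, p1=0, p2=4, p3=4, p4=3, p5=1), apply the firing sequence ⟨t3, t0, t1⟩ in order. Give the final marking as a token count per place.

step 1: fire t3:  (p0=3, p1=0, p2=4, p3=4, p4=3, p5=1) → (p0=3, p1=2, p2=4, p3=6, p4=3, p5=1)
step 2: fire t0:  (p0=3, p1=2, p2=4, p3=6, p4=3, p5=1) → (p0=4, p1=2, p2=4, p3=3, p4=1, p5=2)
step 3: fire t1:  (p0=4, p1=2, p2=4, p3=3, p4=1, p5=2) → (p0=6, p1=0, p2=4, p3=3, p4=3, p5=2)

(p0=6, p1=0, p2=4, p3=3, p4=3, p5=2)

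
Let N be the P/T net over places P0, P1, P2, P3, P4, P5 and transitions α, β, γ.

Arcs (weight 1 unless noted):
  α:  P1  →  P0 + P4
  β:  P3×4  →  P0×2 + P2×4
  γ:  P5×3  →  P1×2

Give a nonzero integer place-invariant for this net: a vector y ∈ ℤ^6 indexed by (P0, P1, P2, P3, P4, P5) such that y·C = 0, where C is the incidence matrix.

Incidence matrix C (rows=places, cols=transitions):
        α    β    γ
   P0   1    2    0
   P1  -1    0    2
   P2   0    4    0
   P3   0   -4    0
   P4   1    0    0
   P5   0    0   -3

Candidate y = [0, 0, 1, 1, 0, 0]; check y·C column-wise:
  col α: 0·1 + 0·-1 + 1·0 + 1·0 + 0·1 = 0
  col β: 0·2 + 1·4 + 1·-4 = 0
  col γ: 0·2 + 1·0 + 1·0 + 0·-3 = 0

y = (P0:0, P1:0, P2:1, P3:1, P4:0, P5:0)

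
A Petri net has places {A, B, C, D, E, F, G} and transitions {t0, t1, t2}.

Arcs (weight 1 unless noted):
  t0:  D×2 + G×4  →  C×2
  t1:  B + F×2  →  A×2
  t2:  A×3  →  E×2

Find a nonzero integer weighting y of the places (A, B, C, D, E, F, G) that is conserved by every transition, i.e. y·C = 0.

Incidence matrix C (rows=places, cols=transitions):
       t0   t1   t2
    A   0    2   -3
    B   0   -1    0
    C   2    0    0
    D  -2    0    0
    E   0    0    2
    F   0   -2    0
    G  -4    0    0

Candidate y = [0, 0, 1, 1, 0, 0, 0]; check y·C column-wise:
  col t0: 1·2 + 1·-2 + 0·-4 = 0
  col t1: 0·2 + 0·-1 + 1·0 + 1·0 + 0·-2 = 0
  col t2: 0·-3 + 1·0 + 1·0 + 0·2 = 0

y = (A:0, B:0, C:1, D:1, E:0, F:0, G:0)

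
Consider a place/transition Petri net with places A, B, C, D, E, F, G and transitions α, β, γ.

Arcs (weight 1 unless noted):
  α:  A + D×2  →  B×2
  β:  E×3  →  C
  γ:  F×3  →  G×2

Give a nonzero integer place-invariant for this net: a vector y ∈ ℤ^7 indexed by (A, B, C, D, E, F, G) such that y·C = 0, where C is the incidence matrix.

Incidence matrix C (rows=places, cols=transitions):
        α    β    γ
    A  -1    0    0
    B   2    0    0
    C   0    1    0
    D  -2    0    0
    E   0   -3    0
    F   0    0   -3
    G   0    0    2

Candidate y = [2, 1, 0, 0, 0, 0, 0]; check y·C column-wise:
  col α: 2·-1 + 1·2 + 0·-2 = 0
  col β: 2·0 + 1·0 + 0·1 + 0·-3 = 0
  col γ: 2·0 + 1·0 + 0·-3 + 0·2 = 0

y = (A:2, B:1, C:0, D:0, E:0, F:0, G:0)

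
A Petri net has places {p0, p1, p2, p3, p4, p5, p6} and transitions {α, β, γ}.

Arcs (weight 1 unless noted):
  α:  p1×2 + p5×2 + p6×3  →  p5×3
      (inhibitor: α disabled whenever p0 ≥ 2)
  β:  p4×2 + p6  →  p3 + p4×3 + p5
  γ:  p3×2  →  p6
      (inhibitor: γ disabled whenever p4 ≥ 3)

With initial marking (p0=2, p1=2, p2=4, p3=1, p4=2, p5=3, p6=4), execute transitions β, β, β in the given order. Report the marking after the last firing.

(p0=2, p1=2, p2=4, p3=4, p4=5, p5=6, p6=1)

step 1: fire β:  (p0=2, p1=2, p2=4, p3=1, p4=2, p5=3, p6=4) → (p0=2, p1=2, p2=4, p3=2, p4=3, p5=4, p6=3)
step 2: fire β:  (p0=2, p1=2, p2=4, p3=2, p4=3, p5=4, p6=3) → (p0=2, p1=2, p2=4, p3=3, p4=4, p5=5, p6=2)
step 3: fire β:  (p0=2, p1=2, p2=4, p3=3, p4=4, p5=5, p6=2) → (p0=2, p1=2, p2=4, p3=4, p4=5, p5=6, p6=1)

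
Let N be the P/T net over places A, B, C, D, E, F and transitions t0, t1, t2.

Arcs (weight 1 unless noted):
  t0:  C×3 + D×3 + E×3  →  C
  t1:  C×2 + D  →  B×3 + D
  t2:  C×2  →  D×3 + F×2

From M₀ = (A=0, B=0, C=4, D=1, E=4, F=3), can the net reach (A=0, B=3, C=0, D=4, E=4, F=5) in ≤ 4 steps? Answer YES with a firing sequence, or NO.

YES — reachable via ⟨t1, t2⟩ (2 firings)

step 1: fire t1:  (A=0, B=0, C=4, D=1, E=4, F=3) → (A=0, B=3, C=2, D=1, E=4, F=3)
step 2: fire t2:  (A=0, B=3, C=2, D=1, E=4, F=3) → (A=0, B=3, C=0, D=4, E=4, F=5)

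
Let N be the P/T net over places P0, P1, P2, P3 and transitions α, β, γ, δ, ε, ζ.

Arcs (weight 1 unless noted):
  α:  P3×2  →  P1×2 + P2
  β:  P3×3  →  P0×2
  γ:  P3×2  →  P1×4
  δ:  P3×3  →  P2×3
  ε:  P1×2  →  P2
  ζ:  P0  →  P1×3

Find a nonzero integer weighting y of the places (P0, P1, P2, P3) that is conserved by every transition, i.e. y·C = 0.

Incidence matrix C (rows=places, cols=transitions):
        α    β    γ    δ    ε    ζ
   P0   0    2    0    0    0   -1
   P1   2    0    4    0   -2    3
   P2   1    0    0    3    1    0
   P3  -2   -3   -2   -3    0    0

Candidate y = [3, 1, 2, 2]; check y·C column-wise:
  col α: 3·0 + 1·2 + 2·1 + 2·-2 = 0
  col β: 3·2 + 1·0 + 2·0 + 2·-3 = 0
  col γ: 3·0 + 1·4 + 2·0 + 2·-2 = 0
  col δ: 3·0 + 1·0 + 2·3 + 2·-3 = 0
  col ε: 3·0 + 1·-2 + 2·1 + 2·0 = 0
  col ζ: 3·-1 + 1·3 + 2·0 + 2·0 = 0

y = (P0:3, P1:1, P2:2, P3:2)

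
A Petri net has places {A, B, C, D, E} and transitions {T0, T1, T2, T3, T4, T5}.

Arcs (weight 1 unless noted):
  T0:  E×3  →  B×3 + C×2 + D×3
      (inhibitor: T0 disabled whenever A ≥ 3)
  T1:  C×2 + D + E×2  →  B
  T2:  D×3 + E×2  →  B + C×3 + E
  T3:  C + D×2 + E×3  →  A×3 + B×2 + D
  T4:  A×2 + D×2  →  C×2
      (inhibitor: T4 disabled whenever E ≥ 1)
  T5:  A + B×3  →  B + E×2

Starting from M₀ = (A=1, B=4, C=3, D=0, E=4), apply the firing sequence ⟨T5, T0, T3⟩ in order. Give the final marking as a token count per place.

(A=3, B=7, C=4, D=2, E=0)

step 1: fire T5:  (A=1, B=4, C=3, D=0, E=4) → (A=0, B=2, C=3, D=0, E=6)
step 2: fire T0:  (A=0, B=2, C=3, D=0, E=6) → (A=0, B=5, C=5, D=3, E=3)
step 3: fire T3:  (A=0, B=5, C=5, D=3, E=3) → (A=3, B=7, C=4, D=2, E=0)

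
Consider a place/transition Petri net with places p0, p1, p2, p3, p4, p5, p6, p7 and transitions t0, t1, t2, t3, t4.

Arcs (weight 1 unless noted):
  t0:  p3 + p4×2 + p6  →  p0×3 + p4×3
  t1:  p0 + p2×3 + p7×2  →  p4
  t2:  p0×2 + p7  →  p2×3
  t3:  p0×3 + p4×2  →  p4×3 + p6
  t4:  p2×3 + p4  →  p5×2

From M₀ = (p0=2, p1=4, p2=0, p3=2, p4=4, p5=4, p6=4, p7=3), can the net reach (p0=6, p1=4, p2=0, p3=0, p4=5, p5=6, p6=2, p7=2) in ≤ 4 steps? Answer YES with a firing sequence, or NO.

YES — reachable via ⟨t0, t0, t2, t4⟩ (4 firings)

step 1: fire t0:  (p0=2, p1=4, p2=0, p3=2, p4=4, p5=4, p6=4, p7=3) → (p0=5, p1=4, p2=0, p3=1, p4=5, p5=4, p6=3, p7=3)
step 2: fire t0:  (p0=5, p1=4, p2=0, p3=1, p4=5, p5=4, p6=3, p7=3) → (p0=8, p1=4, p2=0, p3=0, p4=6, p5=4, p6=2, p7=3)
step 3: fire t2:  (p0=8, p1=4, p2=0, p3=0, p4=6, p5=4, p6=2, p7=3) → (p0=6, p1=4, p2=3, p3=0, p4=6, p5=4, p6=2, p7=2)
step 4: fire t4:  (p0=6, p1=4, p2=3, p3=0, p4=6, p5=4, p6=2, p7=2) → (p0=6, p1=4, p2=0, p3=0, p4=5, p5=6, p6=2, p7=2)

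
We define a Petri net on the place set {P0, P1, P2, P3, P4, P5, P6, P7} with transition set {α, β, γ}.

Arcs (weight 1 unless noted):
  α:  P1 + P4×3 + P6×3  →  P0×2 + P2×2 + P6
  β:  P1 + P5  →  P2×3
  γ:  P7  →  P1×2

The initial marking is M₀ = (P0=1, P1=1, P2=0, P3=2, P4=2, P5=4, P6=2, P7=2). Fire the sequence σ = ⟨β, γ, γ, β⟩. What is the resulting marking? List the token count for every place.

(P0=1, P1=3, P2=6, P3=2, P4=2, P5=2, P6=2, P7=0)

step 1: fire β:  (P0=1, P1=1, P2=0, P3=2, P4=2, P5=4, P6=2, P7=2) → (P0=1, P1=0, P2=3, P3=2, P4=2, P5=3, P6=2, P7=2)
step 2: fire γ:  (P0=1, P1=0, P2=3, P3=2, P4=2, P5=3, P6=2, P7=2) → (P0=1, P1=2, P2=3, P3=2, P4=2, P5=3, P6=2, P7=1)
step 3: fire γ:  (P0=1, P1=2, P2=3, P3=2, P4=2, P5=3, P6=2, P7=1) → (P0=1, P1=4, P2=3, P3=2, P4=2, P5=3, P6=2, P7=0)
step 4: fire β:  (P0=1, P1=4, P2=3, P3=2, P4=2, P5=3, P6=2, P7=0) → (P0=1, P1=3, P2=6, P3=2, P4=2, P5=2, P6=2, P7=0)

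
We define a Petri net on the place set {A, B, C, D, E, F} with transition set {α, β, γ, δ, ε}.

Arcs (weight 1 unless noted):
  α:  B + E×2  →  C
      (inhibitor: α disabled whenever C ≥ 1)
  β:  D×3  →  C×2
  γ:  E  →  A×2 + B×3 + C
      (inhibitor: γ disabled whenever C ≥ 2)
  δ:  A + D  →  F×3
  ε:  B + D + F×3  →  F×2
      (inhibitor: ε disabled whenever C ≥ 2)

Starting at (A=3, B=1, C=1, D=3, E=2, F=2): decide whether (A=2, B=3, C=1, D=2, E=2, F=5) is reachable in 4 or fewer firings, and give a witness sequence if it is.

depth 0: 1 marking
depth 1: 4 markings reached so far
depth 2: 8 markings reached so far
depth 3: 12 markings reached so far
depth 4: 14 markings reached so far
target is not among the 14 markings reachable within 4 steps

NO — not reachable within 4 firings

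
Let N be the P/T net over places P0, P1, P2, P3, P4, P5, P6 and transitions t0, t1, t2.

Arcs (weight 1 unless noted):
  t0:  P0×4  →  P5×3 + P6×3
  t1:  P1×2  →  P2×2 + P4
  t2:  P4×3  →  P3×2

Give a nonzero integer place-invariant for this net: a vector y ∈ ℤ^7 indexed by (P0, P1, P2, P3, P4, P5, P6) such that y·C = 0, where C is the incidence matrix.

y = (P0:0, P1:1, P2:1, P3:0, P4:0, P5:0, P6:0)

Incidence matrix C (rows=places, cols=transitions):
       t0   t1   t2
   P0  -4    0    0
   P1   0   -2    0
   P2   0    2    0
   P3   0    0    2
   P4   0    1   -3
   P5   3    0    0
   P6   3    0    0

Candidate y = [0, 1, 1, 0, 0, 0, 0]; check y·C column-wise:
  col t0: 0·-4 + 1·0 + 1·0 + 0·3 + 0·3 = 0
  col t1: 1·-2 + 1·2 + 0·1 = 0
  col t2: 1·0 + 1·0 + 0·2 + 0·-3 = 0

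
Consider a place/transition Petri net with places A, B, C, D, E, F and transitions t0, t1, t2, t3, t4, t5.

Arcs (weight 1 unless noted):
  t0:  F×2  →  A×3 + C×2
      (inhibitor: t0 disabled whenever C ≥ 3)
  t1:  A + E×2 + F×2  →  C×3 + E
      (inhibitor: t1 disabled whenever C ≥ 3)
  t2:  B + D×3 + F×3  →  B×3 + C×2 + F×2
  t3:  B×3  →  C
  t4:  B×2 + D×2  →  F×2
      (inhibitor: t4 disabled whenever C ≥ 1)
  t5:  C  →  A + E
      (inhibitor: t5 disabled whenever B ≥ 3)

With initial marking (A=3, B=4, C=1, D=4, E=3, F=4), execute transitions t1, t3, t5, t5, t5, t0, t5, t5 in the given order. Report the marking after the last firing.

step 1: fire t1:  (A=3, B=4, C=1, D=4, E=3, F=4) → (A=2, B=4, C=4, D=4, E=2, F=2)
step 2: fire t3:  (A=2, B=4, C=4, D=4, E=2, F=2) → (A=2, B=1, C=5, D=4, E=2, F=2)
step 3: fire t5:  (A=2, B=1, C=5, D=4, E=2, F=2) → (A=3, B=1, C=4, D=4, E=3, F=2)
step 4: fire t5:  (A=3, B=1, C=4, D=4, E=3, F=2) → (A=4, B=1, C=3, D=4, E=4, F=2)
step 5: fire t5:  (A=4, B=1, C=3, D=4, E=4, F=2) → (A=5, B=1, C=2, D=4, E=5, F=2)
step 6: fire t0:  (A=5, B=1, C=2, D=4, E=5, F=2) → (A=8, B=1, C=4, D=4, E=5, F=0)
step 7: fire t5:  (A=8, B=1, C=4, D=4, E=5, F=0) → (A=9, B=1, C=3, D=4, E=6, F=0)
step 8: fire t5:  (A=9, B=1, C=3, D=4, E=6, F=0) → (A=10, B=1, C=2, D=4, E=7, F=0)

(A=10, B=1, C=2, D=4, E=7, F=0)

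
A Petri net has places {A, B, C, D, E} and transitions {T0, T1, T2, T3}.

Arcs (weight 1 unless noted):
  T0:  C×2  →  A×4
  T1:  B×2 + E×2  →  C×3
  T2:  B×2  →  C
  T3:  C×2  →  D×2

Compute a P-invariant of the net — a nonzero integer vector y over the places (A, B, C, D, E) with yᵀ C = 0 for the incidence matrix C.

Incidence matrix C (rows=places, cols=transitions):
       T0   T1   T2   T3
    A   4    0    0    0
    B   0   -2   -2    0
    C  -2    3    1   -2
    D   0    0    0    2
    E   0   -2    0    0

Candidate y = [1, 1, 2, 2, 2]; check y·C column-wise:
  col T0: 1·4 + 1·0 + 2·-2 + 2·0 + 2·0 = 0
  col T1: 1·0 + 1·-2 + 2·3 + 2·0 + 2·-2 = 0
  col T2: 1·0 + 1·-2 + 2·1 + 2·0 + 2·0 = 0
  col T3: 1·0 + 1·0 + 2·-2 + 2·2 + 2·0 = 0

y = (A:1, B:1, C:2, D:2, E:2)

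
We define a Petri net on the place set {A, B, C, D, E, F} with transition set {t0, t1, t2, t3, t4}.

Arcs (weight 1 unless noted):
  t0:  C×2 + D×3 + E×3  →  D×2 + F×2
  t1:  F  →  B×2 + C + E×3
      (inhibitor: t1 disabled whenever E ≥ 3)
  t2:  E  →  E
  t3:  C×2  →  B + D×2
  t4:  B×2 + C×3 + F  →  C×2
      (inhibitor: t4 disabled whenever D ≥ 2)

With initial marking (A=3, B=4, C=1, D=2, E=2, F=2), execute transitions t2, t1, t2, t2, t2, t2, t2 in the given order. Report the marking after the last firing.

step 1: fire t2:  (A=3, B=4, C=1, D=2, E=2, F=2) → (A=3, B=4, C=1, D=2, E=2, F=2)
step 2: fire t1:  (A=3, B=4, C=1, D=2, E=2, F=2) → (A=3, B=6, C=2, D=2, E=5, F=1)
step 3: fire t2:  (A=3, B=6, C=2, D=2, E=5, F=1) → (A=3, B=6, C=2, D=2, E=5, F=1)
step 4: fire t2:  (A=3, B=6, C=2, D=2, E=5, F=1) → (A=3, B=6, C=2, D=2, E=5, F=1)
step 5: fire t2:  (A=3, B=6, C=2, D=2, E=5, F=1) → (A=3, B=6, C=2, D=2, E=5, F=1)
step 6: fire t2:  (A=3, B=6, C=2, D=2, E=5, F=1) → (A=3, B=6, C=2, D=2, E=5, F=1)
step 7: fire t2:  (A=3, B=6, C=2, D=2, E=5, F=1) → (A=3, B=6, C=2, D=2, E=5, F=1)

(A=3, B=6, C=2, D=2, E=5, F=1)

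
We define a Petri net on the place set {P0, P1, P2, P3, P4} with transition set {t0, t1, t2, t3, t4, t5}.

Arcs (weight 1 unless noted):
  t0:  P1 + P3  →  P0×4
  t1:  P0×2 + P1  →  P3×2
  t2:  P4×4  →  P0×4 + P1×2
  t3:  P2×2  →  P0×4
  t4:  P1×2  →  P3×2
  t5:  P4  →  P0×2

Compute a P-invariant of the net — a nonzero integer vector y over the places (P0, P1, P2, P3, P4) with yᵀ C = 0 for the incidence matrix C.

y = (P0:1, P1:2, P2:2, P3:2, P4:2)

Incidence matrix C (rows=places, cols=transitions):
       t0   t1   t2   t3   t4   t5
   P0   4   -2    4    4    0    2
   P1  -1   -1    2    0   -2    0
   P2   0    0    0   -2    0    0
   P3  -1    2    0    0    2    0
   P4   0    0   -4    0    0   -1

Candidate y = [1, 2, 2, 2, 2]; check y·C column-wise:
  col t0: 1·4 + 2·-1 + 2·0 + 2·-1 + 2·0 = 0
  col t1: 1·-2 + 2·-1 + 2·0 + 2·2 + 2·0 = 0
  col t2: 1·4 + 2·2 + 2·0 + 2·0 + 2·-4 = 0
  col t3: 1·4 + 2·0 + 2·-2 + 2·0 + 2·0 = 0
  col t4: 1·0 + 2·-2 + 2·0 + 2·2 + 2·0 = 0
  col t5: 1·2 + 2·0 + 2·0 + 2·0 + 2·-1 = 0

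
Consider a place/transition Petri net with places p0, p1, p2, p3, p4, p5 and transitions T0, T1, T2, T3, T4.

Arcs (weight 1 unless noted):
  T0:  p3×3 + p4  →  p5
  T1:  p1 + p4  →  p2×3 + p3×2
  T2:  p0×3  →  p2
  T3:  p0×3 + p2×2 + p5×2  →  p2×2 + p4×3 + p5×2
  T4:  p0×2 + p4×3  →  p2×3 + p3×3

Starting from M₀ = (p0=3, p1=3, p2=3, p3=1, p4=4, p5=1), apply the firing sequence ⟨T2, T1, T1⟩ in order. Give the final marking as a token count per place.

step 1: fire T2:  (p0=3, p1=3, p2=3, p3=1, p4=4, p5=1) → (p0=0, p1=3, p2=4, p3=1, p4=4, p5=1)
step 2: fire T1:  (p0=0, p1=3, p2=4, p3=1, p4=4, p5=1) → (p0=0, p1=2, p2=7, p3=3, p4=3, p5=1)
step 3: fire T1:  (p0=0, p1=2, p2=7, p3=3, p4=3, p5=1) → (p0=0, p1=1, p2=10, p3=5, p4=2, p5=1)

(p0=0, p1=1, p2=10, p3=5, p4=2, p5=1)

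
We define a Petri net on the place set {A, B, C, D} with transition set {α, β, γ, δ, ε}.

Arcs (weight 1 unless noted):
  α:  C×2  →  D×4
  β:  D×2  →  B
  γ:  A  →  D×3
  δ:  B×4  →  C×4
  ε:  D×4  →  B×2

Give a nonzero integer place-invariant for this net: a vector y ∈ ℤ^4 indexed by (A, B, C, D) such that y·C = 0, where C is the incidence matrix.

Incidence matrix C (rows=places, cols=transitions):
        α    β    γ    δ    ε
    A   0    0   -1    0    0
    B   0    1    0   -4    2
    C  -2    0    0    4    0
    D   4   -2    3    0   -4

Candidate y = [3, 2, 2, 1]; check y·C column-wise:
  col α: 3·0 + 2·0 + 2·-2 + 1·4 = 0
  col β: 3·0 + 2·1 + 2·0 + 1·-2 = 0
  col γ: 3·-1 + 2·0 + 2·0 + 1·3 = 0
  col δ: 3·0 + 2·-4 + 2·4 + 1·0 = 0
  col ε: 3·0 + 2·2 + 2·0 + 1·-4 = 0

y = (A:3, B:2, C:2, D:1)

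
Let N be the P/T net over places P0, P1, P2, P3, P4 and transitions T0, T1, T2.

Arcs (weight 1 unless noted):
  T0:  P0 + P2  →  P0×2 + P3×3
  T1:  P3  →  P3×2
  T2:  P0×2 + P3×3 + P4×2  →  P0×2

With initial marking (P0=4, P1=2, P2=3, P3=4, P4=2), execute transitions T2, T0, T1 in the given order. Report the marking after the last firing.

(P0=5, P1=2, P2=2, P3=5, P4=0)

step 1: fire T2:  (P0=4, P1=2, P2=3, P3=4, P4=2) → (P0=4, P1=2, P2=3, P3=1, P4=0)
step 2: fire T0:  (P0=4, P1=2, P2=3, P3=1, P4=0) → (P0=5, P1=2, P2=2, P3=4, P4=0)
step 3: fire T1:  (P0=5, P1=2, P2=2, P3=4, P4=0) → (P0=5, P1=2, P2=2, P3=5, P4=0)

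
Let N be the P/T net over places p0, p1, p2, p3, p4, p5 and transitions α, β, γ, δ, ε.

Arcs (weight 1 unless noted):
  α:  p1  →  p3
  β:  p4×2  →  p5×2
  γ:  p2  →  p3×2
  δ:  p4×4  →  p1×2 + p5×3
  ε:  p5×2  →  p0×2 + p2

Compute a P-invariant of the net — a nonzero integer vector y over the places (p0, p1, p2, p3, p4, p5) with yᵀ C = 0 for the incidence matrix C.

y = (p0:1, p1:1, p2:2, p3:1, p4:2, p5:2)

Incidence matrix C (rows=places, cols=transitions):
        α    β    γ    δ    ε
   p0   0    0    0    0    2
   p1  -1    0    0    2    0
   p2   0    0   -1    0    1
   p3   1    0    2    0    0
   p4   0   -2    0   -4    0
   p5   0    2    0    3   -2

Candidate y = [1, 1, 2, 1, 2, 2]; check y·C column-wise:
  col α: 1·0 + 1·-1 + 2·0 + 1·1 + 2·0 + 2·0 = 0
  col β: 1·0 + 1·0 + 2·0 + 1·0 + 2·-2 + 2·2 = 0
  col γ: 1·0 + 1·0 + 2·-1 + 1·2 + 2·0 + 2·0 = 0
  col δ: 1·0 + 1·2 + 2·0 + 1·0 + 2·-4 + 2·3 = 0
  col ε: 1·2 + 1·0 + 2·1 + 1·0 + 2·0 + 2·-2 = 0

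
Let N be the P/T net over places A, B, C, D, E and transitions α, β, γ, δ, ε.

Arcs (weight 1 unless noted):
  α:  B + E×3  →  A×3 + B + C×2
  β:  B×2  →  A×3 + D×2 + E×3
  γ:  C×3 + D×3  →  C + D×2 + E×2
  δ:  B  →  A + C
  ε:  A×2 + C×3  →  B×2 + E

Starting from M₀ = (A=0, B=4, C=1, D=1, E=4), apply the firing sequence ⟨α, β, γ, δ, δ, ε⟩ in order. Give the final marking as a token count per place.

step 1: fire α:  (A=0, B=4, C=1, D=1, E=4) → (A=3, B=4, C=3, D=1, E=1)
step 2: fire β:  (A=3, B=4, C=3, D=1, E=1) → (A=6, B=2, C=3, D=3, E=4)
step 3: fire γ:  (A=6, B=2, C=3, D=3, E=4) → (A=6, B=2, C=1, D=2, E=6)
step 4: fire δ:  (A=6, B=2, C=1, D=2, E=6) → (A=7, B=1, C=2, D=2, E=6)
step 5: fire δ:  (A=7, B=1, C=2, D=2, E=6) → (A=8, B=0, C=3, D=2, E=6)
step 6: fire ε:  (A=8, B=0, C=3, D=2, E=6) → (A=6, B=2, C=0, D=2, E=7)

(A=6, B=2, C=0, D=2, E=7)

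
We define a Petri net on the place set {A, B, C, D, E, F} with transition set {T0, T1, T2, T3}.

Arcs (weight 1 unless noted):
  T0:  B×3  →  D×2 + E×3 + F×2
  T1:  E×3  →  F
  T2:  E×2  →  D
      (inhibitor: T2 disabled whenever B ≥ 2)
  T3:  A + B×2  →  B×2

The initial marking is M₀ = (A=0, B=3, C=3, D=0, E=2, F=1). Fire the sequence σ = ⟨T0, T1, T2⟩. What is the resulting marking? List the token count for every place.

(A=0, B=0, C=3, D=3, E=0, F=4)

step 1: fire T0:  (A=0, B=3, C=3, D=0, E=2, F=1) → (A=0, B=0, C=3, D=2, E=5, F=3)
step 2: fire T1:  (A=0, B=0, C=3, D=2, E=5, F=3) → (A=0, B=0, C=3, D=2, E=2, F=4)
step 3: fire T2:  (A=0, B=0, C=3, D=2, E=2, F=4) → (A=0, B=0, C=3, D=3, E=0, F=4)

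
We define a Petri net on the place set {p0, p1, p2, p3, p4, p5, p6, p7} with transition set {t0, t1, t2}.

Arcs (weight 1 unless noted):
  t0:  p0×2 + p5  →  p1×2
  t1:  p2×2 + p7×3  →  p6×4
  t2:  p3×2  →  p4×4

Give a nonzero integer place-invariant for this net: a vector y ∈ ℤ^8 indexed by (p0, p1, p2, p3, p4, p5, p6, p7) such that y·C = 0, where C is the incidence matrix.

Incidence matrix C (rows=places, cols=transitions):
       t0   t1   t2
   p0  -2    0    0
   p1   2    0    0
   p2   0   -2    0
   p3   0    0   -2
   p4   0    0    4
   p5  -1    0    0
   p6   0    4    0
   p7   0   -3    0

Candidate y = [1, 1, 0, 0, 0, 0, 0, 0]; check y·C column-wise:
  col t0: 1·-2 + 1·2 + 0·-1 = 0
  col t1: 1·0 + 1·0 + 0·-2 + 0·4 + 0·-3 = 0
  col t2: 1·0 + 1·0 + 0·-2 + 0·4 = 0

y = (p0:1, p1:1, p2:0, p3:0, p4:0, p5:0, p6:0, p7:0)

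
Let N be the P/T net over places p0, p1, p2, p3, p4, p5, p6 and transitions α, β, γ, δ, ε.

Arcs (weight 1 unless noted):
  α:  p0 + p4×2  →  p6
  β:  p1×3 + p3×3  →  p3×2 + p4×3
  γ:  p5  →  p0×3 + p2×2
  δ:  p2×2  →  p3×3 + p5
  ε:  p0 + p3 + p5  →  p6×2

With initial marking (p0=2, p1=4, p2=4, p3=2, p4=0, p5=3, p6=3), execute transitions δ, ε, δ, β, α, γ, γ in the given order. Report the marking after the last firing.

(p0=6, p1=1, p2=4, p3=6, p4=1, p5=2, p6=6)

step 1: fire δ:  (p0=2, p1=4, p2=4, p3=2, p4=0, p5=3, p6=3) → (p0=2, p1=4, p2=2, p3=5, p4=0, p5=4, p6=3)
step 2: fire ε:  (p0=2, p1=4, p2=2, p3=5, p4=0, p5=4, p6=3) → (p0=1, p1=4, p2=2, p3=4, p4=0, p5=3, p6=5)
step 3: fire δ:  (p0=1, p1=4, p2=2, p3=4, p4=0, p5=3, p6=5) → (p0=1, p1=4, p2=0, p3=7, p4=0, p5=4, p6=5)
step 4: fire β:  (p0=1, p1=4, p2=0, p3=7, p4=0, p5=4, p6=5) → (p0=1, p1=1, p2=0, p3=6, p4=3, p5=4, p6=5)
step 5: fire α:  (p0=1, p1=1, p2=0, p3=6, p4=3, p5=4, p6=5) → (p0=0, p1=1, p2=0, p3=6, p4=1, p5=4, p6=6)
step 6: fire γ:  (p0=0, p1=1, p2=0, p3=6, p4=1, p5=4, p6=6) → (p0=3, p1=1, p2=2, p3=6, p4=1, p5=3, p6=6)
step 7: fire γ:  (p0=3, p1=1, p2=2, p3=6, p4=1, p5=3, p6=6) → (p0=6, p1=1, p2=4, p3=6, p4=1, p5=2, p6=6)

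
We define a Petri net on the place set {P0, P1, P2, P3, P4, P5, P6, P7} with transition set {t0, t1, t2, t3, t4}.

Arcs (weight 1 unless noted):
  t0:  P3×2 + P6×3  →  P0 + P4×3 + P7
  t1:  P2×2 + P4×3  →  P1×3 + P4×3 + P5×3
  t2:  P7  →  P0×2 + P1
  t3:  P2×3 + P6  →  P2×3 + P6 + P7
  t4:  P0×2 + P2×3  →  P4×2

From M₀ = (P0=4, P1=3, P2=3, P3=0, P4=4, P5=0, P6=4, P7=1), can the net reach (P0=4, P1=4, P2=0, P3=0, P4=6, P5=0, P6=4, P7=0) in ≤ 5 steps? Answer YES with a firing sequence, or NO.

step 1: fire t2:  (P0=4, P1=3, P2=3, P3=0, P4=4, P5=0, P6=4, P7=1) → (P0=6, P1=4, P2=3, P3=0, P4=4, P5=0, P6=4, P7=0)
step 2: fire t4:  (P0=6, P1=4, P2=3, P3=0, P4=4, P5=0, P6=4, P7=0) → (P0=4, P1=4, P2=0, P3=0, P4=6, P5=0, P6=4, P7=0)

YES — reachable via ⟨t2, t4⟩ (2 firings)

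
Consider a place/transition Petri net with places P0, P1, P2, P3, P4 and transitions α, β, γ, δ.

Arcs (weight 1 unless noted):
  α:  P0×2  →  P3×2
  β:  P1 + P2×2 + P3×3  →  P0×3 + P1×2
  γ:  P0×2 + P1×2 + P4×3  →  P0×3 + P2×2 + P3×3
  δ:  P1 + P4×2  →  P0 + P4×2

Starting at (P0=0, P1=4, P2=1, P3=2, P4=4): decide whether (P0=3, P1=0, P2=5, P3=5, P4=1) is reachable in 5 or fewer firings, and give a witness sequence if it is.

depth 0: 1 marking
depth 1: 2 markings reached so far
depth 2: 3 markings reached so far
depth 3: 6 markings reached so far
depth 4: 9 markings reached so far
depth 5: 10 markings reached so far
target is not among the 10 markings reachable within 5 steps

NO — not reachable within 5 firings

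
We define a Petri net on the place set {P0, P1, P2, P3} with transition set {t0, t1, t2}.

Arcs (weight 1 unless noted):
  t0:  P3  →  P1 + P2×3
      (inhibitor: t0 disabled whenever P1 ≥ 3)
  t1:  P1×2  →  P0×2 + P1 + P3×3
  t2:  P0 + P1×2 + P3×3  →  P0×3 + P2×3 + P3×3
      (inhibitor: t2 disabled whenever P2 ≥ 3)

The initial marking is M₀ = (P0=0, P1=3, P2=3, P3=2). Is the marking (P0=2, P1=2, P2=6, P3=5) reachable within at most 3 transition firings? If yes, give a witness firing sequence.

depth 0: 1 marking
depth 1: 2 markings reached so far
depth 2: 4 markings reached so far
depth 3: 5 markings reached so far
target is not among the 5 markings reachable within 3 steps

NO — not reachable within 3 firings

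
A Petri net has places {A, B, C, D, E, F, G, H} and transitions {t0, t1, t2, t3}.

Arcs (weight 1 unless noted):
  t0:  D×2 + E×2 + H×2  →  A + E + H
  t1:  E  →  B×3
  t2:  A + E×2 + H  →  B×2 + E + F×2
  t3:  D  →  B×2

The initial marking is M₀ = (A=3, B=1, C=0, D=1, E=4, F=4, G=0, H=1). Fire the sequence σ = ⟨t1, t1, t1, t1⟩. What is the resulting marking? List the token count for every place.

step 1: fire t1:  (A=3, B=1, C=0, D=1, E=4, F=4, G=0, H=1) → (A=3, B=4, C=0, D=1, E=3, F=4, G=0, H=1)
step 2: fire t1:  (A=3, B=4, C=0, D=1, E=3, F=4, G=0, H=1) → (A=3, B=7, C=0, D=1, E=2, F=4, G=0, H=1)
step 3: fire t1:  (A=3, B=7, C=0, D=1, E=2, F=4, G=0, H=1) → (A=3, B=10, C=0, D=1, E=1, F=4, G=0, H=1)
step 4: fire t1:  (A=3, B=10, C=0, D=1, E=1, F=4, G=0, H=1) → (A=3, B=13, C=0, D=1, E=0, F=4, G=0, H=1)

(A=3, B=13, C=0, D=1, E=0, F=4, G=0, H=1)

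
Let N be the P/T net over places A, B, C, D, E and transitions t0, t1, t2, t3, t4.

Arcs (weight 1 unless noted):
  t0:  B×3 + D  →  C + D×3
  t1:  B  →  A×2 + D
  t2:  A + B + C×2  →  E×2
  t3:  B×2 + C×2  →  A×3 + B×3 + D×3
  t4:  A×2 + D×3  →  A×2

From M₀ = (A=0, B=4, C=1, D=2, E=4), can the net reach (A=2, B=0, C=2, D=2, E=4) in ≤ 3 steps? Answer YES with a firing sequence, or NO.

step 1: fire t0:  (A=0, B=4, C=1, D=2, E=4) → (A=0, B=1, C=2, D=4, E=4)
step 2: fire t1:  (A=0, B=1, C=2, D=4, E=4) → (A=2, B=0, C=2, D=5, E=4)
step 3: fire t4:  (A=2, B=0, C=2, D=5, E=4) → (A=2, B=0, C=2, D=2, E=4)

YES — reachable via ⟨t0, t1, t4⟩ (3 firings)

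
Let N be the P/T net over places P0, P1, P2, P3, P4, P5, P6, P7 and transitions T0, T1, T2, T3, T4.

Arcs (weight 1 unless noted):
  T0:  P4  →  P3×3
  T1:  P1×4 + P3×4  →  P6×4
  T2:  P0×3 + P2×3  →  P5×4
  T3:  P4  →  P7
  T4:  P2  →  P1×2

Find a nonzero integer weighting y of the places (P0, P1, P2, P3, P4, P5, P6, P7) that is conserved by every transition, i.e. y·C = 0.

y = (P0:4, P1:0, P2:0, P3:0, P4:0, P5:3, P6:0, P7:0)

Incidence matrix C (rows=places, cols=transitions):
       T0   T1   T2   T3   T4
   P0   0    0   -3    0    0
   P1   0   -4    0    0    2
   P2   0    0   -3    0   -1
   P3   3   -4    0    0    0
   P4  -1    0    0   -1    0
   P5   0    0    4    0    0
   P6   0    4    0    0    0
   P7   0    0    0    1    0

Candidate y = [4, 0, 0, 0, 0, 3, 0, 0]; check y·C column-wise:
  col T0: 4·0 + 0·3 + 0·-1 + 3·0 = 0
  col T1: 4·0 + 0·-4 + 0·-4 + 3·0 + 0·4 = 0
  col T2: 4·-3 + 0·-3 + 3·4 = 0
  col T3: 4·0 + 0·-1 + 3·0 + 0·1 = 0
  col T4: 4·0 + 0·2 + 0·-1 + 3·0 = 0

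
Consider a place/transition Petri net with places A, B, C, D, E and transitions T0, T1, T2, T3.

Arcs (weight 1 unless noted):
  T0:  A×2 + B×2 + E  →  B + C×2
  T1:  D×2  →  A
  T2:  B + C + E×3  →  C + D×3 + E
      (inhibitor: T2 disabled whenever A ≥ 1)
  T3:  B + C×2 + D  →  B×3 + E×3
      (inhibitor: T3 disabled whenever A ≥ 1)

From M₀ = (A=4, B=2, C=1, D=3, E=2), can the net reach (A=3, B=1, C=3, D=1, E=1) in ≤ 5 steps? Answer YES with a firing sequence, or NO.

step 1: fire T0:  (A=4, B=2, C=1, D=3, E=2) → (A=2, B=1, C=3, D=3, E=1)
step 2: fire T1:  (A=2, B=1, C=3, D=3, E=1) → (A=3, B=1, C=3, D=1, E=1)

YES — reachable via ⟨T0, T1⟩ (2 firings)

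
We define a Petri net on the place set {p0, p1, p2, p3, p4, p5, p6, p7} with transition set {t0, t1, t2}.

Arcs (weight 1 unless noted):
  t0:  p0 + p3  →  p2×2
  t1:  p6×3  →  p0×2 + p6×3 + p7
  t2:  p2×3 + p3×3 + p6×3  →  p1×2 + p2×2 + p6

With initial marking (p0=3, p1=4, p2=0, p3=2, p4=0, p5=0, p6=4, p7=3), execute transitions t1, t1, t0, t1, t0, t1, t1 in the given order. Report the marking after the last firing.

step 1: fire t1:  (p0=3, p1=4, p2=0, p3=2, p4=0, p5=0, p6=4, p7=3) → (p0=5, p1=4, p2=0, p3=2, p4=0, p5=0, p6=4, p7=4)
step 2: fire t1:  (p0=5, p1=4, p2=0, p3=2, p4=0, p5=0, p6=4, p7=4) → (p0=7, p1=4, p2=0, p3=2, p4=0, p5=0, p6=4, p7=5)
step 3: fire t0:  (p0=7, p1=4, p2=0, p3=2, p4=0, p5=0, p6=4, p7=5) → (p0=6, p1=4, p2=2, p3=1, p4=0, p5=0, p6=4, p7=5)
step 4: fire t1:  (p0=6, p1=4, p2=2, p3=1, p4=0, p5=0, p6=4, p7=5) → (p0=8, p1=4, p2=2, p3=1, p4=0, p5=0, p6=4, p7=6)
step 5: fire t0:  (p0=8, p1=4, p2=2, p3=1, p4=0, p5=0, p6=4, p7=6) → (p0=7, p1=4, p2=4, p3=0, p4=0, p5=0, p6=4, p7=6)
step 6: fire t1:  (p0=7, p1=4, p2=4, p3=0, p4=0, p5=0, p6=4, p7=6) → (p0=9, p1=4, p2=4, p3=0, p4=0, p5=0, p6=4, p7=7)
step 7: fire t1:  (p0=9, p1=4, p2=4, p3=0, p4=0, p5=0, p6=4, p7=7) → (p0=11, p1=4, p2=4, p3=0, p4=0, p5=0, p6=4, p7=8)

(p0=11, p1=4, p2=4, p3=0, p4=0, p5=0, p6=4, p7=8)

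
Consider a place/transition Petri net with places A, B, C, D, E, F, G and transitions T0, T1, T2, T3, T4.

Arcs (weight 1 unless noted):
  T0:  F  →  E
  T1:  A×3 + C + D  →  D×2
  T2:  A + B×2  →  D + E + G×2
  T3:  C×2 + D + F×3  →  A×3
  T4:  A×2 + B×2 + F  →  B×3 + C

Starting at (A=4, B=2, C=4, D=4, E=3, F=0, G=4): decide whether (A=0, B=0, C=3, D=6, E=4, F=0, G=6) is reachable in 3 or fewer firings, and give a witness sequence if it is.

YES — reachable via ⟨T1, T2⟩ (2 firings)

step 1: fire T1:  (A=4, B=2, C=4, D=4, E=3, F=0, G=4) → (A=1, B=2, C=3, D=5, E=3, F=0, G=4)
step 2: fire T2:  (A=1, B=2, C=3, D=5, E=3, F=0, G=4) → (A=0, B=0, C=3, D=6, E=4, F=0, G=6)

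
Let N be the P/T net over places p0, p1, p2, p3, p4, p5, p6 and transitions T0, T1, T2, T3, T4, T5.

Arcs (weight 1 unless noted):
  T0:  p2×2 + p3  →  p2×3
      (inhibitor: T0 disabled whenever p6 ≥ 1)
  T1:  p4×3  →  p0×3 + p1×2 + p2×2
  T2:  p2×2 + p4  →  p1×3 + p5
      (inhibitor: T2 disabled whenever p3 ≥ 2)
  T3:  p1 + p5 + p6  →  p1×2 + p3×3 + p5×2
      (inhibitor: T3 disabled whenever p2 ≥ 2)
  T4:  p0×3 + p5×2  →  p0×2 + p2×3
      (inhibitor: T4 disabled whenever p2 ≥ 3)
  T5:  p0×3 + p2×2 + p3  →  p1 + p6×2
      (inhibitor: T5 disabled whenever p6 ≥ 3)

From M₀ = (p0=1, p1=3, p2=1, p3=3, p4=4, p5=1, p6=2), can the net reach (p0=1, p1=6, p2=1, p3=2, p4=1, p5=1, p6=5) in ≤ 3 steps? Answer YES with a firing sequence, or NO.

depth 0: 1 marking
depth 1: 3 markings reached so far
depth 2: 6 markings reached so far
depth 3: 8 markings reached so far
target is not among the 8 markings reachable within 3 steps

NO — not reachable within 3 firings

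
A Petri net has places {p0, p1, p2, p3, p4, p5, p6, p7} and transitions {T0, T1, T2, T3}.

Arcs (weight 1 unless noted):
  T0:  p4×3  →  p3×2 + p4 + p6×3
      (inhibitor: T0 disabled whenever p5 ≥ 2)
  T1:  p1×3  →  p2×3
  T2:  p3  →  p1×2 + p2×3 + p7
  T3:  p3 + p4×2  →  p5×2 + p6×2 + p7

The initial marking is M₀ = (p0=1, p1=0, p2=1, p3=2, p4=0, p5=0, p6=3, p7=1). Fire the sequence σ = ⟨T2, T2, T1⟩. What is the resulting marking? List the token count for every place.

step 1: fire T2:  (p0=1, p1=0, p2=1, p3=2, p4=0, p5=0, p6=3, p7=1) → (p0=1, p1=2, p2=4, p3=1, p4=0, p5=0, p6=3, p7=2)
step 2: fire T2:  (p0=1, p1=2, p2=4, p3=1, p4=0, p5=0, p6=3, p7=2) → (p0=1, p1=4, p2=7, p3=0, p4=0, p5=0, p6=3, p7=3)
step 3: fire T1:  (p0=1, p1=4, p2=7, p3=0, p4=0, p5=0, p6=3, p7=3) → (p0=1, p1=1, p2=10, p3=0, p4=0, p5=0, p6=3, p7=3)

(p0=1, p1=1, p2=10, p3=0, p4=0, p5=0, p6=3, p7=3)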